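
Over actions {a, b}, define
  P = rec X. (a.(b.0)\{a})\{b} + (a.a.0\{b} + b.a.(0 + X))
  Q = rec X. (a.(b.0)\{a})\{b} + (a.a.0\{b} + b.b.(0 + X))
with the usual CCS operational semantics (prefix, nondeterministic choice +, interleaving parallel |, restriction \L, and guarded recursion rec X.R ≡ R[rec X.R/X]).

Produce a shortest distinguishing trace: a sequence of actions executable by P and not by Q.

ba

P's transition system — 6 states:
  u0 = rec X. (a.(b.0)\{a})\{b} + (a.a.0\{b} + b.a.(0 + X)) → ··a··> u1, ··a··> u2, ··b··> u3
  u1 = (b.0)\{a}\{b} → (no moves)
  u2 = a.0\{b} → ··a··> u4
  u3 = a.(0 + (rec X. (a.(b.0)\{a})\{b} + (a.a.0\{b} + b.a.(0 + X)))) → ··a··> u5
  u4 = 0\{b} → (no moves)
  u5 = 0 + (rec X. (a.(b.0)\{a})\{b} + (a.a.0\{b} + b.a.(0 + X))) → ··a··> u1, ··a··> u2, ··b··> u3
Q's transition system — 6 states:
  v0 = rec X. (a.(b.0)\{a})\{b} + (a.a.0\{b} + b.b.(0 + X)) → ··a··> v1, ··a··> v2, ··b··> v3
  v1 = (b.0)\{a}\{b} → (no moves)
  v2 = a.0\{b} → ··a··> v4
  v3 = b.(0 + (rec X. (a.(b.0)\{a})\{b} + (a.a.0\{b} + b.b.(0 + X)))) → ··b··> v5
  v4 = 0\{b} → (no moves)
  v5 = 0 + (rec X. (a.(b.0)\{a})\{b} + (a.a.0\{b} + b.b.(0 + X))) → ··a··> v1, ··a··> v2, ··b··> v3
Executing ba from P (initial set {u0}):
  after b @ step 1: {u3}
  after a @ step 2: {u5}
  ✓ P
Executing ba from Q (initial set {v0}):
  after b @ step 1: {v3}
  after a @ step 2: ∅ (Q stuck)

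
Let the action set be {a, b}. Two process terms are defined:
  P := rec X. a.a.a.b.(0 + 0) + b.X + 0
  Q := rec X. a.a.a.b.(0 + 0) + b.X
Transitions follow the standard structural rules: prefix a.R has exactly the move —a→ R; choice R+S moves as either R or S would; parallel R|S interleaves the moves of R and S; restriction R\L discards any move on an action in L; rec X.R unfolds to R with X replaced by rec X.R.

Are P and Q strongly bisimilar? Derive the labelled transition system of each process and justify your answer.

Reachable graph of P (5 states):
  p0 = rec X. a.a.a.b.(0 + 0) + b.X + 0 ⊢ ··a··> p1, ··b··> p0
  p1 = a.a.b.(0 + 0) ⊢ ··a··> p2
  p2 = a.b.(0 + 0) ⊢ ··a··> p3
  p3 = b.(0 + 0) ⊢ ··b··> p4
  p4 = 0 + 0 ⊢ (no moves)
Reachable graph of Q (5 states):
  q0 = rec X. a.a.a.b.(0 + 0) + b.X ⊢ ··a··> q1, ··b··> q0
  q1 = a.a.b.(0 + 0) ⊢ ··a··> q2
  q2 = a.b.(0 + 0) ⊢ ··a··> q3
  q3 = b.(0 + 0) ⊢ ··b··> q4
  q4 = 0 + 0 ⊢ (no moves)
Bisimilarity quotient blocks:
  B0 = {p0, q0}
  B1 = {p1, q1}
  B2 = {p2, q2}
  B3 = {p3, q3}
  B4 = {p4, q4}
p0 ∈ B0, q0 ∈ B0 → same block

YES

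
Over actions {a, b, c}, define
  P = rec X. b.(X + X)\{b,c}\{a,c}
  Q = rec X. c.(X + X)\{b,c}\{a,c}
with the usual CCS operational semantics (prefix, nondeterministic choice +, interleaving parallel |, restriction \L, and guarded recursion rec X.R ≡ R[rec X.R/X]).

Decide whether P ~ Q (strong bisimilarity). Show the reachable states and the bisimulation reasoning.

not bisimilar

Reachable graph of P (2 states):
  p0 = rec X. b.(X + X)\{b,c}\{a,c} → =b=> p1
  p1 = ((rec X. b.(X + X)\{b,c}\{a,c}) + (rec X. b.(X + X)\{b,c}\{a,c}))\{b,c}\{a,c} → ·
Reachable graph of Q (2 states):
  q0 = rec X. c.(X + X)\{b,c}\{a,c} → =c=> q1
  q1 = ((rec X. c.(X + X)\{b,c}\{a,c}) + (rec X. c.(X + X)\{b,c}\{a,c}))\{b,c}\{a,c} → ·
Partition-refinement fixed point:
  B0 = {p0}
  B1 = {p1, q1}
  B2 = {q0}
p0 ∈ B0, q0 ∈ B2 → different blocks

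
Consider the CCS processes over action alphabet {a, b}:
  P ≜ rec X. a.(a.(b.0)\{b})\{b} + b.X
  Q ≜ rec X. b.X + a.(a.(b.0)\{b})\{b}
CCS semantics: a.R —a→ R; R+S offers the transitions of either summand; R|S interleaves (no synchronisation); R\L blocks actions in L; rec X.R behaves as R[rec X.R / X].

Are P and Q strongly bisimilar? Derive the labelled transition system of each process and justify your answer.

LTS(P): 3 reachable states
  m0 = rec X. a.(a.(b.0)\{b})\{b} + b.X | ··a··> m1, ··b··> m0
  m1 = (a.(b.0)\{b})\{b} | ··a··> m2
  m2 = (b.0)\{b}\{b} | stopped
LTS(Q): 3 reachable states
  n0 = rec X. b.X + a.(a.(b.0)\{b})\{b} | ··a··> n1, ··b··> n0
  n1 = (a.(b.0)\{b})\{b} | ··a··> n2
  n2 = (b.0)\{b}\{b} | stopped
Coarsest stable partition (strong bisimilarity classes):
  B0 = {m0, n0}
  B1 = {m1, n1}
  B2 = {m2, n2}
m0 ∈ B0, n0 ∈ B0 → same block

P ~ Q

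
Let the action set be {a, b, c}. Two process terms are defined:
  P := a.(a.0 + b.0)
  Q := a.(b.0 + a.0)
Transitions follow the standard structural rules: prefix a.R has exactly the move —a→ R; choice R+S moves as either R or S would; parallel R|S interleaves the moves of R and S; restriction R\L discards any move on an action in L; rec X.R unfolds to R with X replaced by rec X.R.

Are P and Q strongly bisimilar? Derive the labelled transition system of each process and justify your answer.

P ~ Q

Reachable graph of P (3 states):
  u0 = a.(a.0 + b.0) → —a→ u1
  u1 = a.0 + b.0 → —a→ u2, —b→ u2
  u2 = 0 → stopped
Reachable graph of Q (3 states):
  v0 = a.(b.0 + a.0) → —a→ v1
  v1 = b.0 + a.0 → —a→ v2, —b→ v2
  v2 = 0 → stopped
Bisimilarity quotient blocks:
  B0 = {u0, v0}
  B1 = {u1, v1}
  B2 = {u2, v2}
u0 ∈ B0, v0 ∈ B0 → same block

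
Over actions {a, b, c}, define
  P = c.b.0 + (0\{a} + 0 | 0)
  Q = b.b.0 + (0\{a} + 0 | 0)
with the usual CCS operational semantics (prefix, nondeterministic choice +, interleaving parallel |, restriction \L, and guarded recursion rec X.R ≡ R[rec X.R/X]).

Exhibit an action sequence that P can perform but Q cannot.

P's transition system — 3 states:
  p0 = c.b.0 + (0\{a} + 0 | 0) | -c-> p1
  p1 = b.0 | -b-> p2
  p2 = 0 | deadlocked
Q's transition system — 3 states:
  q0 = b.b.0 + (0\{a} + 0 | 0) | -b-> q1
  q1 = b.0 | -b-> q2
  q2 = 0 | deadlocked
Run σ = ⟨c⟩ on P: start {p0}
  step 1 (c): {p1}
  ✓ P
Run σ = ⟨c⟩ on Q: start {q0}
  step 1 (c): no successor for Q

c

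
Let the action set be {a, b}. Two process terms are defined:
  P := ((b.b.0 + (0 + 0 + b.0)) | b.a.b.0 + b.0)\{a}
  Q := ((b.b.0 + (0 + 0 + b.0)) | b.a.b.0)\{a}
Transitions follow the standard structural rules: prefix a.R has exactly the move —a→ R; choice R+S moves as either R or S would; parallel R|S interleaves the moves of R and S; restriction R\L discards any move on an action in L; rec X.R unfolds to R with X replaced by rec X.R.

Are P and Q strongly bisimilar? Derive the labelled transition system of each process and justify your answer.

NO

LTS(P): 7 reachable states
  m0 = ((b.b.0 + (0 + 0 + b.0)) | b.a.b.0 + b.0)\{a} | --b--▸ m1, --b--▸ m2, --b--▸ m3, --b--▸ m4
  m1 = ((b.b.0 + (0 + 0 + b.0)) | a.b.0)\{a} | --b--▸ m5, --b--▸ m6
  m2 = (0 | b.a.b.0)\{a} | --b--▸ m5
  m3 = (b.0 | b.a.b.0)\{a} | --b--▸ m2, --b--▸ m6
  m4 = 0\{a} | deadlocked
  m5 = (0 | a.b.0)\{a} | deadlocked
  m6 = (b.0 | a.b.0)\{a} | --b--▸ m5
LTS(Q): 6 reachable states
  n0 = ((b.b.0 + (0 + 0 + b.0)) | b.a.b.0)\{a} | --b--▸ n1, --b--▸ n2, --b--▸ n3
  n1 = ((b.b.0 + (0 + 0 + b.0)) | a.b.0)\{a} | --b--▸ n4, --b--▸ n5
  n2 = (0 | b.a.b.0)\{a} | --b--▸ n4
  n3 = (b.0 | b.a.b.0)\{a} | --b--▸ n2, --b--▸ n5
  n4 = (0 | a.b.0)\{a} | deadlocked
  n5 = (b.0 | a.b.0)\{a} | --b--▸ n4
Partition-refinement fixed point:
  B0 = {m0}
  B1 = {m4, m5, n4}
  B2 = {m3, n3}
  B3 = {m2, m6, n2, n5}
  B4 = {m1, n1}
  B5 = {n0}
m0 ∈ B0, n0 ∈ B5 → different blocks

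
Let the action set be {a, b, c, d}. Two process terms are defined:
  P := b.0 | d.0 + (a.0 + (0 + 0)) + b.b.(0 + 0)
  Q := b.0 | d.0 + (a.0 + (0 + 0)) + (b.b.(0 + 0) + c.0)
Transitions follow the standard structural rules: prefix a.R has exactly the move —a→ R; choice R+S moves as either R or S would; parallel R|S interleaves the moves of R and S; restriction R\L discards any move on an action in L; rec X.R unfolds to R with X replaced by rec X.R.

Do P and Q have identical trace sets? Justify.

NO — witness ⟨c⟩

LTS(P): 7 reachable states
  p0 = b.0 | d.0 + (a.0 + (0 + 0)) + b.b.(0 + 0) → —a→ p1, —b→ p2, —b→ p3, —d→ p4
  p1 = 0 → (no moves)
  p2 = 0 | d.0 → —d→ p5
  p3 = b.(0 + 0) → —b→ p6
  p4 = b.0 | 0 → —b→ p5
  p5 = 0 | 0 → (no moves)
  p6 = 0 + 0 → (no moves)
LTS(Q): 7 reachable states
  q0 = b.0 | d.0 + (a.0 + (0 + 0)) + (b.b.(0 + 0) + c.0) → —a→ q1, —b→ q2, —b→ q3, —c→ q1, —d→ q4
  q1 = 0 → (no moves)
  q2 = 0 | d.0 → —d→ q5
  q3 = b.(0 + 0) → —b→ q6
  q4 = b.0 | 0 → —b→ q5
  q5 = 0 | 0 → (no moves)
  q6 = 0 + 0 → (no moves)
Executing c from Q (initial set {q0}):
  after c @ step 1: {q1}
  — Q admits the full trace.
Executing c from P (initial set {p0}):
  after c @ step 1: no successor for P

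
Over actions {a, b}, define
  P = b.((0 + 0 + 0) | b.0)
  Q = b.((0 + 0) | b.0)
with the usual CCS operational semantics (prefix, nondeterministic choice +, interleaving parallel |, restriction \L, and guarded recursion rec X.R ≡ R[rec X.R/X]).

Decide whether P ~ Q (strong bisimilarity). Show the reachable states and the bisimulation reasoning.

YES

LTS(P): 3 reachable states
  u0 = b.((0 + 0 + 0) | b.0) | =b=> u1
  u1 = (0 + 0 + 0) | b.0 | =b=> u2
  u2 = (0 + 0 + 0) | 0 | deadlocked
LTS(Q): 3 reachable states
  v0 = b.((0 + 0) | b.0) | =b=> v1
  v1 = (0 + 0) | b.0 | =b=> v2
  v2 = (0 + 0) | 0 | deadlocked
Coarsest stable partition (strong bisimilarity classes):
  B0 = {u0, v0}
  B1 = {u1, v1}
  B2 = {u2, v2}
u0 ∈ B0, v0 ∈ B0 → same block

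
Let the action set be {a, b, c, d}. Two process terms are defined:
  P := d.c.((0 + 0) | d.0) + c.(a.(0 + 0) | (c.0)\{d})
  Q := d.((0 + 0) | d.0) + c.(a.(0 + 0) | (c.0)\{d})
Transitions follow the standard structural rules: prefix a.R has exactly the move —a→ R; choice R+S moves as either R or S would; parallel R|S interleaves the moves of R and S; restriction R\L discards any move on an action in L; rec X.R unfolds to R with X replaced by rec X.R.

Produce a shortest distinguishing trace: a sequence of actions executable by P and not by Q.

Reachable graph of P (8 states):
  u0 = d.c.((0 + 0) | d.0) + c.(a.(0 + 0) | (c.0)\{d}) has moves --c--▸ u1, --d--▸ u2
  u1 = a.(0 + 0) | (c.0)\{d} has moves --a--▸ u3, --c--▸ u4
  u2 = c.((0 + 0) | d.0) has moves --c--▸ u5
  u3 = (0 + 0) | (c.0)\{d} has moves --c--▸ u6
  u4 = a.(0 + 0) | 0\{d} has moves --a--▸ u6
  u5 = (0 + 0) | d.0 has moves --d--▸ u7
  u6 = (0 + 0) | 0\{d} has moves stopped
  u7 = (0 + 0) | 0 has moves stopped
Reachable graph of Q (7 states):
  v0 = d.((0 + 0) | d.0) + c.(a.(0 + 0) | (c.0)\{d}) has moves --c--▸ v1, --d--▸ v2
  v1 = a.(0 + 0) | (c.0)\{d} has moves --a--▸ v3, --c--▸ v4
  v2 = (0 + 0) | d.0 has moves --d--▸ v5
  v3 = (0 + 0) | (c.0)\{d} has moves --c--▸ v6
  v4 = a.(0 + 0) | 0\{d} has moves --a--▸ v6
  v5 = (0 + 0) | 0 has moves stopped
  v6 = (0 + 0) | 0\{d} has moves stopped
Trace ⟨dc⟩ through P, begin at {u0}:
  after d @ step 1: {u2}
  after c @ step 2: {u5}
  ✓ P
Trace ⟨dc⟩ through Q, begin at {v0}:
  after d @ step 1: {v2}
  after c @ step 2: ∅  — Q cannot continue

dc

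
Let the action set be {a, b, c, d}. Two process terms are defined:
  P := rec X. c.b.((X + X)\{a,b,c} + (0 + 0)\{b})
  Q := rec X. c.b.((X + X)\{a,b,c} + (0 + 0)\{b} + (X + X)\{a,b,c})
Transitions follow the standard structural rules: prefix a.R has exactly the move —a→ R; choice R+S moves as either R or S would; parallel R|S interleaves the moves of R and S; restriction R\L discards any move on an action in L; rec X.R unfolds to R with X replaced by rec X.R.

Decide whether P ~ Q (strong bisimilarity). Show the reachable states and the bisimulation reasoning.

Reachable graph of P (3 states):
  p0 = rec X. c.b.((X + X)\{a,b,c} + (0 + 0)\{b}) ⊢ -c-> p1
  p1 = b.(((rec X. c.b.((X + X)\{a,b,c} + (0 + 0)\{b})) + (rec X. c.b.((X + X)\{a,b,c} + (0 + 0)\{b})))\{a,b,c} + (0 + 0)\{b}) ⊢ -b-> p2
  p2 = ((rec X. c.b.((X + X)\{a,b,c} + (0 + 0)\{b})) + (rec X. c.b.((X + X)\{a,b,c} + (0 + 0)\{b})))\{a,b,c} + (0 + 0)\{b} ⊢ ∅
Reachable graph of Q (3 states):
  q0 = rec X. c.b.((X + X)\{a,b,c} + (0 + 0)\{b} + (X + X)\{a,b,c}) ⊢ -c-> q1
  q1 = b.(((rec X. c.b.((X + X)\{a,b,c} + (0 + 0)\{b} + (X + X)\{a,b,c})) + (rec X. c.b.((X + X)\{a,b,c} + (0 + 0)\{b} + (X + X)\{a,b,c})))\{a,b,c} + (0 + 0)\{b} + ((rec X. c.b.((X + X)\{a,b,c} + (0 + 0)\{b} + (X + X)\{a,b,c})) + (rec X. c.b.((X + X)\{a,b,c} + (0 + 0)\{b} + (X + X)\{a,b,c})))\{a,b,c}) ⊢ -b-> q2
  q2 = ((rec X. c.b.((X + X)\{a,b,c} + (0 + 0)\{b} + (X + X)\{a,b,c})) + (rec X. c.b.((X + X)\{a,b,c} + (0 + 0)\{b} + (X + X)\{a,b,c})))\{a,b,c} + (0 + 0)\{b} + ((rec X. c.b.((X + X)\{a,b,c} + (0 + 0)\{b} + (X + X)\{a,b,c})) + (rec X. c.b.((X + X)\{a,b,c} + (0 + 0)\{b} + (X + X)\{a,b,c})))\{a,b,c} ⊢ ∅
Partition-refinement fixed point:
  B0 = {p0, q0}
  B1 = {p1, q1}
  B2 = {p2, q2}
p0 ∈ B0, q0 ∈ B0 → same block

YES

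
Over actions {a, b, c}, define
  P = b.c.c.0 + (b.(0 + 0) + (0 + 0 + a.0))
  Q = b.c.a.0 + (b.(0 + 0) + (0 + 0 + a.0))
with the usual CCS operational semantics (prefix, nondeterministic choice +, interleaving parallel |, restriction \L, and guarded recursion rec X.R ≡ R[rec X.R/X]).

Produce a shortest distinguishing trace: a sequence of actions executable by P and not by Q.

bcc

Reachable graph of P (5 states):
  u0 = b.c.c.0 + (b.(0 + 0) + (0 + 0 + a.0)) has moves =a=> u1, =b=> u2, =b=> u3
  u1 = 0 has moves (no moves)
  u2 = 0 + 0 has moves (no moves)
  u3 = c.c.0 has moves =c=> u4
  u4 = c.0 has moves =c=> u1
Reachable graph of Q (5 states):
  v0 = b.c.a.0 + (b.(0 + 0) + (0 + 0 + a.0)) has moves =a=> v1, =b=> v2, =b=> v3
  v1 = 0 has moves (no moves)
  v2 = 0 + 0 has moves (no moves)
  v3 = c.a.0 has moves =c=> v4
  v4 = a.0 has moves =a=> v1
Executing bcc from P (initial set {u0}):
  [1] b ⇒ {u2, u3}
  [2] c ⇒ {u4}
  [3] c ⇒ {u1}
  ✓ P
Executing bcc from Q (initial set {v0}):
  [1] b ⇒ {v2, v3}
  [2] c ⇒ {v4}
  [3] c ⇒ no successor for Q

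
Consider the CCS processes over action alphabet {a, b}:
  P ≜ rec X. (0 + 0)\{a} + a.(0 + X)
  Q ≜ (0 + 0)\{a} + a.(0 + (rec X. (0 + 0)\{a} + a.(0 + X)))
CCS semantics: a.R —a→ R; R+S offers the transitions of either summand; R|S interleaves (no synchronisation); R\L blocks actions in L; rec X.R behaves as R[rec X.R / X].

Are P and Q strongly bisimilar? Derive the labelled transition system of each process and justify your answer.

YES

Reachable graph of P (2 states):
  s0 = rec X. (0 + 0)\{a} + a.(0 + X) :: --a--▸ s1
  s1 = 0 + (rec X. (0 + 0)\{a} + a.(0 + X)) :: --a--▸ s1
Reachable graph of Q (2 states):
  t0 = (0 + 0)\{a} + a.(0 + (rec X. (0 + 0)\{a} + a.(0 + X))) :: --a--▸ t1
  t1 = 0 + (rec X. (0 + 0)\{a} + a.(0 + X)) :: --a--▸ t1
Bisimilarity quotient blocks:
  B0 = {s0, s1, t0, t1}
s0 ∈ B0, t0 ∈ B0 → same block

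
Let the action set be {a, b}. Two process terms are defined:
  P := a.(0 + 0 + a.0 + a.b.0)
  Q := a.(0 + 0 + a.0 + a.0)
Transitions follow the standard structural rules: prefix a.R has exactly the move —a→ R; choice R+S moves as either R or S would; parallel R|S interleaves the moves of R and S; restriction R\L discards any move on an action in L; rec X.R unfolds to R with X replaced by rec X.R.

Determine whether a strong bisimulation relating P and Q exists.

NO

P's transition system — 4 states:
  m0 = a.(0 + 0 + a.0 + a.b.0) :: ··a··> m1
  m1 = 0 + 0 + a.0 + a.b.0 :: ··a··> m2, ··a··> m3
  m2 = 0 :: ·
  m3 = b.0 :: ··b··> m2
Q's transition system — 3 states:
  n0 = a.(0 + 0 + a.0 + a.0) :: ··a··> n1
  n1 = 0 + 0 + a.0 + a.0 :: ··a··> n2
  n2 = 0 :: ·
Coarsest stable partition (strong bisimilarity classes):
  B0 = {m0}
  B1 = {m1}
  B2 = {m2, n2}
  B3 = {m3}
  B4 = {n0}
  B5 = {n1}
m0 ∈ B0, n0 ∈ B4 → different blocks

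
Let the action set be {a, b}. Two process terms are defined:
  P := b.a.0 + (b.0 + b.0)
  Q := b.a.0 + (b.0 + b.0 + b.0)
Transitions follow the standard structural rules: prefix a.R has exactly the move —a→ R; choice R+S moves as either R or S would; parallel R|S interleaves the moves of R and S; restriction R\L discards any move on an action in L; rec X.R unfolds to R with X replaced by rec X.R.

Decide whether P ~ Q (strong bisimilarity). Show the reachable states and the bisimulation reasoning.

bisimilar

Reachable graph of P (3 states):
  s0 = b.a.0 + (b.0 + b.0) → -b-> s1, -b-> s2
  s1 = 0 → stopped
  s2 = a.0 → -a-> s1
Reachable graph of Q (3 states):
  t0 = b.a.0 + (b.0 + b.0 + b.0) → -b-> t1, -b-> t2
  t1 = 0 → stopped
  t2 = a.0 → -a-> t1
Partition-refinement fixed point:
  B0 = {s0, t0}
  B1 = {s2, t2}
  B2 = {s1, t1}
s0 ∈ B0, t0 ∈ B0 → same block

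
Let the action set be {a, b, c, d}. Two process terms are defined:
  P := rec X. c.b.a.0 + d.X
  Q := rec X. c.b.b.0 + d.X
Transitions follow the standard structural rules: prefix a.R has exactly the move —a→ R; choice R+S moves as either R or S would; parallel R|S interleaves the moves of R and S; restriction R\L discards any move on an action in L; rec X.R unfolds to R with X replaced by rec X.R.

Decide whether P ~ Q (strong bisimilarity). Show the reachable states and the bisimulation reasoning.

Reachable graph of P (4 states):
  m0 = rec X. c.b.a.0 + d.X ⊢ —c→ m1, —d→ m0
  m1 = b.a.0 ⊢ —b→ m2
  m2 = a.0 ⊢ —a→ m3
  m3 = 0 ⊢ stopped
Reachable graph of Q (4 states):
  n0 = rec X. c.b.b.0 + d.X ⊢ —c→ n1, —d→ n0
  n1 = b.b.0 ⊢ —b→ n2
  n2 = b.0 ⊢ —b→ n3
  n3 = 0 ⊢ stopped
Bisimilarity quotient blocks:
  B0 = {m0}
  B1 = {m1}
  B2 = {m2}
  B3 = {m3, n3}
  B4 = {n0}
  B5 = {n1}
  B6 = {n2}
m0 ∈ B0, n0 ∈ B4 → different blocks

NO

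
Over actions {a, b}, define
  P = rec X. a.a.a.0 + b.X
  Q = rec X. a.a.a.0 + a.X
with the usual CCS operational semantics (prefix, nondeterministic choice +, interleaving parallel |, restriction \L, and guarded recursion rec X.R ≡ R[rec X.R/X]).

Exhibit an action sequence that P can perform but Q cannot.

P's transition system — 4 states:
  u0 = rec X. a.a.a.0 + b.X ⊢ =a=> u1, =b=> u0
  u1 = a.a.0 ⊢ =a=> u2
  u2 = a.0 ⊢ =a=> u3
  u3 = 0 ⊢ ·
Q's transition system — 4 states:
  v0 = rec X. a.a.a.0 + a.X ⊢ =a=> v0, =a=> v1
  v1 = a.a.0 ⊢ =a=> v2
  v2 = a.0 ⊢ =a=> v3
  v3 = 0 ⊢ ·
Trace ⟨b⟩ through P, begin at {u0}:
  step 1 (b): {u0}
  P completes σ.
Trace ⟨b⟩ through Q, begin at {v0}:
  step 1 (b): ∅  — Q cannot continue

b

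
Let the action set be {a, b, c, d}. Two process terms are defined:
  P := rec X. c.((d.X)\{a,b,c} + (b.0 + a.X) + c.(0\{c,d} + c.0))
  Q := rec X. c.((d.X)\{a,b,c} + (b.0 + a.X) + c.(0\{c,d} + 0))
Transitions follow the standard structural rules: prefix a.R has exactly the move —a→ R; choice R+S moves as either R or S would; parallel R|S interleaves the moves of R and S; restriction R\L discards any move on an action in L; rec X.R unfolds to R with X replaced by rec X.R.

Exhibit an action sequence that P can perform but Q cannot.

ccc

Reachable graph of P (5 states):
  m0 = rec X. c.((d.X)\{a,b,c} + (b.0 + a.X) + c.(0\{c,d} + c.0)) :: -c-> m1
  m1 = (d.(rec X. c.((d.X)\{a,b,c} + (b.0 + a.X) + c.(0\{c,d} + c.0))))\{a,b,c} + (b.0 + a.(rec X. c.((d.X)\{a,b,c} + (b.0 + a.X) + c.(0\{c,d} + c.0)))) + c.(0\{c,d} + c.0) :: -a-> m0, -b-> m2, -c-> m3, -d-> m4
  m2 = 0 :: deadlocked
  m3 = 0\{c,d} + c.0 :: -c-> m2
  m4 = (rec X. c.((d.X)\{a,b,c} + (b.0 + a.X) + c.(0\{c,d} + c.0)))\{a,b,c} :: deadlocked
Reachable graph of Q (5 states):
  n0 = rec X. c.((d.X)\{a,b,c} + (b.0 + a.X) + c.(0\{c,d} + 0)) :: -c-> n1
  n1 = (d.(rec X. c.((d.X)\{a,b,c} + (b.0 + a.X) + c.(0\{c,d} + 0))))\{a,b,c} + (b.0 + a.(rec X. c.((d.X)\{a,b,c} + (b.0 + a.X) + c.(0\{c,d} + 0)))) + c.(0\{c,d} + 0) :: -a-> n0, -b-> n2, -c-> n3, -d-> n4
  n2 = 0 :: deadlocked
  n3 = 0\{c,d} + 0 :: deadlocked
  n4 = (rec X. c.((d.X)\{a,b,c} + (b.0 + a.X) + c.(0\{c,d} + 0)))\{a,b,c} :: deadlocked
Executing ccc from P (initial set {m0}):
  step 1 (c): {m1}
  step 2 (c): {m3}
  step 3 (c): {m2}
  — P admits the full trace.
Executing ccc from Q (initial set {n0}):
  step 1 (c): {n1}
  step 2 (c): {n3}
  step 3 (c): ∅ (Q stuck)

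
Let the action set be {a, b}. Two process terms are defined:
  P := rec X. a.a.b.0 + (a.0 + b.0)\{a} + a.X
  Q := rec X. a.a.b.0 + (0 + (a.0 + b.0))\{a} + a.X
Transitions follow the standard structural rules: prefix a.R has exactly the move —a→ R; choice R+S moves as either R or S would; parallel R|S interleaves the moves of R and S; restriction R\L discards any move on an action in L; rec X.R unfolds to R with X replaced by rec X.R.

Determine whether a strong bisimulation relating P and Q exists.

YES

LTS(P): 5 reachable states
  s0 = rec X. a.a.b.0 + (a.0 + b.0)\{a} + a.X → —a→ s0, —a→ s1, —b→ s2
  s1 = a.b.0 → —a→ s3
  s2 = 0\{a} → ∅
  s3 = b.0 → —b→ s4
  s4 = 0 → ∅
LTS(Q): 5 reachable states
  t0 = rec X. a.a.b.0 + (0 + (a.0 + b.0))\{a} + a.X → —a→ t0, —a→ t1, —b→ t2
  t1 = a.b.0 → —a→ t3
  t2 = 0\{a} → ∅
  t3 = b.0 → —b→ t4
  t4 = 0 → ∅
Partition-refinement fixed point:
  B0 = {s0, t0}
  B1 = {s1, t1}
  B2 = {s3, t3}
  B3 = {s2, s4, t2, t4}
s0 ∈ B0, t0 ∈ B0 → same block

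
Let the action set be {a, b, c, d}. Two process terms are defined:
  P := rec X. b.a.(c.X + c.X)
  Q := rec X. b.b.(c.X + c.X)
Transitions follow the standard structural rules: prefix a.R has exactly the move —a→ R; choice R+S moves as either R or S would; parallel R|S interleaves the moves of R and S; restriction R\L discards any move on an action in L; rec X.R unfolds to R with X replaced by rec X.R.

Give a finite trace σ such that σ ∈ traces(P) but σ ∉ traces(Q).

ba

P's transition system — 3 states:
  p0 = rec X. b.a.(c.X + c.X) has moves —b→ p1
  p1 = a.(c.(rec X. b.a.(c.X + c.X)) + c.(rec X. b.a.(c.X + c.X))) has moves —a→ p2
  p2 = c.(rec X. b.a.(c.X + c.X)) + c.(rec X. b.a.(c.X + c.X)) has moves —c→ p0
Q's transition system — 3 states:
  q0 = rec X. b.b.(c.X + c.X) has moves —b→ q1
  q1 = b.(c.(rec X. b.b.(c.X + c.X)) + c.(rec X. b.b.(c.X + c.X))) has moves —b→ q2
  q2 = c.(rec X. b.b.(c.X + c.X)) + c.(rec X. b.b.(c.X + c.X)) has moves —c→ q0
Trace ⟨ba⟩ through P, begin at {p0}:
  step 1 (b): {p1}
  step 2 (a): {p2}
  — P admits the full trace.
Trace ⟨ba⟩ through Q, begin at {q0}:
  step 1 (b): {q1}
  step 2 (a): ∅  — Q cannot continue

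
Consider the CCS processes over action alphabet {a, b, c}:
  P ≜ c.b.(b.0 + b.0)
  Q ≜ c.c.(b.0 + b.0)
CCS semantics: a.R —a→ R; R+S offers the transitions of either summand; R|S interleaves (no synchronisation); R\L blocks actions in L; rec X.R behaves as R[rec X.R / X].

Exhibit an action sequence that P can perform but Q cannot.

P's transition system — 4 states:
  p0 = c.b.(b.0 + b.0) :: --c--▸ p1
  p1 = b.(b.0 + b.0) :: --b--▸ p2
  p2 = b.0 + b.0 :: --b--▸ p3
  p3 = 0 :: (no moves)
Q's transition system — 4 states:
  q0 = c.c.(b.0 + b.0) :: --c--▸ q1
  q1 = c.(b.0 + b.0) :: --c--▸ q2
  q2 = b.0 + b.0 :: --b--▸ q3
  q3 = 0 :: (no moves)
Executing cb from P (initial set {p0}):
  step 1 (c): {p1}
  step 2 (b): {p2}
  — P admits the full trace.
Executing cb from Q (initial set {q0}):
  step 1 (c): {q1}
  step 2 (b): ∅ (Q stuck)

cb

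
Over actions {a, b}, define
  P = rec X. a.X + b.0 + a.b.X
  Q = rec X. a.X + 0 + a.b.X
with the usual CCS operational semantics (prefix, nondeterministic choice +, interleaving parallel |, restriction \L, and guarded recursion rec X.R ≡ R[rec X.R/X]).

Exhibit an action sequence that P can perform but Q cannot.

Reachable graph of P (3 states):
  s0 = rec X. a.X + b.0 + a.b.X | ··a··> s0, ··a··> s1, ··b··> s2
  s1 = b.(rec X. a.X + b.0 + a.b.X) | ··b··> s0
  s2 = 0 | ·
Reachable graph of Q (2 states):
  t0 = rec X. a.X + 0 + a.b.X | ··a··> t0, ··a··> t1
  t1 = b.(rec X. a.X + 0 + a.b.X) | ··b··> t0
Executing b from P (initial set {s0}):
  after b @ step 1: {s2}
  ✓ P
Executing b from Q (initial set {t0}):
  after b @ step 1: ∅ (Q stuck)

b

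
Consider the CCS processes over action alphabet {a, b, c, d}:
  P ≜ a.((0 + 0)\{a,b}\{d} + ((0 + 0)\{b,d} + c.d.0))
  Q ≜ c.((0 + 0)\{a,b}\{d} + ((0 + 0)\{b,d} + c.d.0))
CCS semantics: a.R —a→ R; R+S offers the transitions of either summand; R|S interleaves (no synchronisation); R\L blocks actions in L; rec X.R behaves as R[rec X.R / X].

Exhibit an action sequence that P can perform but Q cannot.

P's transition system — 4 states:
  m0 = a.((0 + 0)\{a,b}\{d} + ((0 + 0)\{b,d} + c.d.0)) | --a--▸ m1
  m1 = (0 + 0)\{a,b}\{d} + ((0 + 0)\{b,d} + c.d.0) | --c--▸ m2
  m2 = d.0 | --d--▸ m3
  m3 = 0 | deadlocked
Q's transition system — 4 states:
  n0 = c.((0 + 0)\{a,b}\{d} + ((0 + 0)\{b,d} + c.d.0)) | --c--▸ n1
  n1 = (0 + 0)\{a,b}\{d} + ((0 + 0)\{b,d} + c.d.0) | --c--▸ n2
  n2 = d.0 | --d--▸ n3
  n3 = 0 | deadlocked
Run σ = ⟨a⟩ on P: start {m0}
  step 1 (a): {m1}
  ✓ P
Run σ = ⟨a⟩ on Q: start {n0}
  step 1 (a): no successor for Q

a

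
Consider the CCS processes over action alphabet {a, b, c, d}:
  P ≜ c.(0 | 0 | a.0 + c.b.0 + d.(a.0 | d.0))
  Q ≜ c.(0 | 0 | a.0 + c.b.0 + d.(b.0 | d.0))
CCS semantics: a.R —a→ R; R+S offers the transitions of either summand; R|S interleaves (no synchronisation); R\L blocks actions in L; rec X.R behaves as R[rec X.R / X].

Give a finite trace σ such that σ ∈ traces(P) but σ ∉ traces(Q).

P's transition system — 9 states:
  s0 = c.(0 | 0 | a.0 + c.b.0 + d.(a.0 | d.0)) | --c--▸ s1
  s1 = 0 | 0 | a.0 + c.b.0 + d.(a.0 | d.0) | --a--▸ s2, --c--▸ s3, --d--▸ s4
  s2 = 0 | 0 | 0 | ·
  s3 = b.0 | --b--▸ s5
  s4 = a.0 | d.0 | --a--▸ s6, --d--▸ s7
  s5 = 0 | ·
  s6 = 0 | d.0 | --d--▸ s8
  s7 = a.0 | 0 | --a--▸ s8
  s8 = 0 | 0 | ·
Q's transition system — 9 states:
  t0 = c.(0 | 0 | a.0 + c.b.0 + d.(b.0 | d.0)) | --c--▸ t1
  t1 = 0 | 0 | a.0 + c.b.0 + d.(b.0 | d.0) | --a--▸ t2, --c--▸ t3, --d--▸ t4
  t2 = 0 | 0 | 0 | ·
  t3 = b.0 | --b--▸ t5
  t4 = b.0 | d.0 | --b--▸ t6, --d--▸ t7
  t5 = 0 | ·
  t6 = 0 | d.0 | --d--▸ t8
  t7 = b.0 | 0 | --b--▸ t8
  t8 = 0 | 0 | ·
Trace ⟨cda⟩ through P, begin at {s0}:
  step 1 (c): {s1}
  step 2 (d): {s4}
  step 3 (a): {s6}
  P completes σ.
Trace ⟨cda⟩ through Q, begin at {t0}:
  step 1 (c): {t1}
  step 2 (d): {t4}
  step 3 (a): ∅ (Q stuck)

cda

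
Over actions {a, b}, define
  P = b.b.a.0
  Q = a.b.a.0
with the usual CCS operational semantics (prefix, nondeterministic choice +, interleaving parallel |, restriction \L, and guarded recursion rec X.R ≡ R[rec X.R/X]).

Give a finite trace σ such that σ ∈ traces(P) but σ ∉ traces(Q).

b

LTS(P): 4 reachable states
  p0 = b.b.a.0 → =b=> p1
  p1 = b.a.0 → =b=> p2
  p2 = a.0 → =a=> p3
  p3 = 0 → (no moves)
LTS(Q): 4 reachable states
  q0 = a.b.a.0 → =a=> q1
  q1 = b.a.0 → =b=> q2
  q2 = a.0 → =a=> q3
  q3 = 0 → (no moves)
Run σ = ⟨b⟩ on P: start {p0}
  step 1 (b): {p1}
  — P admits the full trace.
Run σ = ⟨b⟩ on Q: start {q0}
  step 1 (b): ∅  — Q cannot continue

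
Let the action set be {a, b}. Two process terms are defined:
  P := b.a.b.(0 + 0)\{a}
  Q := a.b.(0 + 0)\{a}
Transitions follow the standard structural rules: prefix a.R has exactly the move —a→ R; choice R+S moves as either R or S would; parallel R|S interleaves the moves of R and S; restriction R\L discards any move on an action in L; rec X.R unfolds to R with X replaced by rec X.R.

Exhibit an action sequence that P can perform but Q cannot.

b

P's transition system — 4 states:
  m0 = b.a.b.(0 + 0)\{a} :: —b→ m1
  m1 = a.b.(0 + 0)\{a} :: —a→ m2
  m2 = b.(0 + 0)\{a} :: —b→ m3
  m3 = (0 + 0)\{a} :: ·
Q's transition system — 3 states:
  n0 = a.b.(0 + 0)\{a} :: —a→ n1
  n1 = b.(0 + 0)\{a} :: —b→ n2
  n2 = (0 + 0)\{a} :: ·
Run σ = ⟨b⟩ on P: start {m0}
  step 1 (b): {m1}
  — P admits the full trace.
Run σ = ⟨b⟩ on Q: start {n0}
  step 1 (b): ∅ (Q stuck)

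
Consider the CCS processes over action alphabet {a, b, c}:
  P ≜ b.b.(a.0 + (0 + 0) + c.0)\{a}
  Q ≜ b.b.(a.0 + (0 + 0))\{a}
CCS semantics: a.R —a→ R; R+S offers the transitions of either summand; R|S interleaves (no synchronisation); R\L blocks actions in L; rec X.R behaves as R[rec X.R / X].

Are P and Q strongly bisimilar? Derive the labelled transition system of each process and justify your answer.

P ≁ Q

P's transition system — 4 states:
  p0 = b.b.(a.0 + (0 + 0) + c.0)\{a} ⊢ -b-> p1
  p1 = b.(a.0 + (0 + 0) + c.0)\{a} ⊢ -b-> p2
  p2 = (a.0 + (0 + 0) + c.0)\{a} ⊢ -c-> p3
  p3 = 0\{a} ⊢ stopped
Q's transition system — 3 states:
  q0 = b.b.(a.0 + (0 + 0))\{a} ⊢ -b-> q1
  q1 = b.(a.0 + (0 + 0))\{a} ⊢ -b-> q2
  q2 = (a.0 + (0 + 0))\{a} ⊢ stopped
Bisimilarity quotient blocks:
  B0 = {p0}
  B1 = {p1}
  B2 = {p2}
  B3 = {p3, q2}
  B4 = {q0}
  B5 = {q1}
p0 ∈ B0, q0 ∈ B4 → different blocks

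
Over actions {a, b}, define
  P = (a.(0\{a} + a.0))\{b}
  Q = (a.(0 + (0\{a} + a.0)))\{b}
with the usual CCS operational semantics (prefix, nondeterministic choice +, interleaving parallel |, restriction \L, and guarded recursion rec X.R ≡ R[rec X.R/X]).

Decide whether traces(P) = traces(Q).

trace-equivalent

Reachable graph of P (3 states):
  p0 = (a.(0\{a} + a.0))\{b} → -a-> p1
  p1 = (0\{a} + a.0)\{b} → -a-> p2
  p2 = 0\{b} → ·
Reachable graph of Q (3 states):
  q0 = (a.(0 + (0\{a} + a.0)))\{b} → -a-> q1
  q1 = (0 + (0\{a} + a.0))\{b} → -a-> q2
  q2 = 0\{b} → ·
Coarsest stable partition (strong bisimilarity classes):
  B0 = {p0, q0}
  B1 = {p1, q1}
  B2 = {p2, q2}
p0 ∈ B0, q0 ∈ B0 → same block
Bisimilar ⇒ trace-equivalent.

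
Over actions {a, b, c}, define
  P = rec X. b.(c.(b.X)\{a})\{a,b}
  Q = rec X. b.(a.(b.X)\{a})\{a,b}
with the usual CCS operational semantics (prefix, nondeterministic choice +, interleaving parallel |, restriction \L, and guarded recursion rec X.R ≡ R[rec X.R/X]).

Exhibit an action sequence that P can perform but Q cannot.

bc

Reachable graph of P (3 states):
  p0 = rec X. b.(c.(b.X)\{a})\{a,b} | —b→ p1
  p1 = (c.(b.(rec X. b.(c.(b.X)\{a})\{a,b}))\{a})\{a,b} | —c→ p2
  p2 = (b.(rec X. b.(c.(b.X)\{a})\{a,b}))\{a}\{a,b} | deadlocked
Reachable graph of Q (2 states):
  q0 = rec X. b.(a.(b.X)\{a})\{a,b} | —b→ q1
  q1 = (a.(b.(rec X. b.(a.(b.X)\{a})\{a,b}))\{a})\{a,b} | deadlocked
Executing bc from P (initial set {p0}):
  [1] b ⇒ {p1}
  [2] c ⇒ {p2}
  — P admits the full trace.
Executing bc from Q (initial set {q0}):
  [1] b ⇒ {q1}
  [2] c ⇒ no successor for Q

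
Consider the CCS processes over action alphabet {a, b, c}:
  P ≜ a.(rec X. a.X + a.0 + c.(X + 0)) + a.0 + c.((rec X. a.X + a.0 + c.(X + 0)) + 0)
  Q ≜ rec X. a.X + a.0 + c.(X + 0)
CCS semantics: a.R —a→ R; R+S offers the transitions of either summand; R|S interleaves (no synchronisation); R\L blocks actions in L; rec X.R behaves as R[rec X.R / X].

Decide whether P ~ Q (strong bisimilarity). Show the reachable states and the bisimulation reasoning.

Reachable graph of P (4 states):
  s0 = a.(rec X. a.X + a.0 + c.(X + 0)) + a.0 + c.((rec X. a.X + a.0 + c.(X + 0)) + 0) :: =a=> s1, =a=> s2, =c=> s3
  s1 = 0 :: ∅
  s2 = rec X. a.X + a.0 + c.(X + 0) :: =a=> s1, =a=> s2, =c=> s3
  s3 = (rec X. a.X + a.0 + c.(X + 0)) + 0 :: =a=> s1, =a=> s2, =c=> s3
Reachable graph of Q (3 states):
  t0 = rec X. a.X + a.0 + c.(X + 0) :: =a=> t0, =a=> t1, =c=> t2
  t1 = 0 :: ∅
  t2 = (rec X. a.X + a.0 + c.(X + 0)) + 0 :: =a=> t0, =a=> t1, =c=> t2
Bisimilarity quotient blocks:
  B0 = {s0, s2, s3, t0, t2}
  B1 = {s1, t1}
s0 ∈ B0, t0 ∈ B0 → same block

YES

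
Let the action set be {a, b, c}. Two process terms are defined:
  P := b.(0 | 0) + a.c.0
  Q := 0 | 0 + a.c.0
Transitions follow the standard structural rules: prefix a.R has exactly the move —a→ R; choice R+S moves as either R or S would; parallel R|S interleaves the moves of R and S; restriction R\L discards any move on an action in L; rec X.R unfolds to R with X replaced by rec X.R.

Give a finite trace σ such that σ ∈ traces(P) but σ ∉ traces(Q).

LTS(P): 4 reachable states
  u0 = b.(0 | 0) + a.c.0 | -a-> u1, -b-> u2
  u1 = c.0 | -c-> u3
  u2 = 0 | 0 | ·
  u3 = 0 | ·
LTS(Q): 3 reachable states
  v0 = 0 | 0 + a.c.0 | -a-> v1
  v1 = c.0 | -c-> v2
  v2 = 0 | ·
Executing b from P (initial set {u0}):
  step 1 (b): {u2}
  P completes σ.
Executing b from Q (initial set {v0}):
  step 1 (b): ∅ (Q stuck)

b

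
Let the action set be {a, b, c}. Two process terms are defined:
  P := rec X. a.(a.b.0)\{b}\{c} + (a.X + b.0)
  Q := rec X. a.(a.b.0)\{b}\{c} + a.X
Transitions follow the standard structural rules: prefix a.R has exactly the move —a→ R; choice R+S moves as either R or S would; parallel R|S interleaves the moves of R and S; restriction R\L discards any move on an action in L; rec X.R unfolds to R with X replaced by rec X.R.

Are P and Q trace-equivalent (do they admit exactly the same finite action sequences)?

traces(P) ≠ traces(Q) — witness ⟨b⟩

LTS(P): 4 reachable states
  u0 = rec X. a.(a.b.0)\{b}\{c} + (a.X + b.0) | ··a··> u0, ··a··> u1, ··b··> u2
  u1 = (a.b.0)\{b}\{c} | ··a··> u3
  u2 = 0 | deadlocked
  u3 = (b.0)\{b}\{c} | deadlocked
LTS(Q): 3 reachable states
  v0 = rec X. a.(a.b.0)\{b}\{c} + a.X | ··a··> v0, ··a··> v1
  v1 = (a.b.0)\{b}\{c} | ··a··> v2
  v2 = (b.0)\{b}\{c} | deadlocked
Run σ = ⟨b⟩ on P: start {u0}
  step 1 (b): {u2}
  P completes σ.
Run σ = ⟨b⟩ on Q: start {v0}
  step 1 (b): no successor for Q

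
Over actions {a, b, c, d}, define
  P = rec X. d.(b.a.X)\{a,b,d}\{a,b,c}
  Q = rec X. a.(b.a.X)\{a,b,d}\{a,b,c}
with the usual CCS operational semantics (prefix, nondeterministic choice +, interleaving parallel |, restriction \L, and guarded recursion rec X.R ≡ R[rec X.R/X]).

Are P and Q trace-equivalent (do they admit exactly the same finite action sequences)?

trace-distinct — witness ⟨d⟩

Reachable graph of P (2 states):
  m0 = rec X. d.(b.a.X)\{a,b,d}\{a,b,c} ⊢ =d=> m1
  m1 = (b.a.(rec X. d.(b.a.X)\{a,b,d}\{a,b,c}))\{a,b,d}\{a,b,c} ⊢ ·
Reachable graph of Q (2 states):
  n0 = rec X. a.(b.a.X)\{a,b,d}\{a,b,c} ⊢ =a=> n1
  n1 = (b.a.(rec X. a.(b.a.X)\{a,b,d}\{a,b,c}))\{a,b,d}\{a,b,c} ⊢ ·
Run σ = ⟨d⟩ on P: start {m0}
  [1] d ⇒ {m1}
  P completes σ.
Run σ = ⟨d⟩ on Q: start {n0}
  [1] d ⇒ ∅ (Q stuck)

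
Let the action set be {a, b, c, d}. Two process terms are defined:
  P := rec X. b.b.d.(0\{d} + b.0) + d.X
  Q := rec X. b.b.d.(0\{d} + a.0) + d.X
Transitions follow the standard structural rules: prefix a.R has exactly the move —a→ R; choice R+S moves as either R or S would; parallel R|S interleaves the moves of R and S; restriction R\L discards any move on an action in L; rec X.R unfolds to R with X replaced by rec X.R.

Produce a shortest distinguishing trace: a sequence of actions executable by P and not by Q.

bbdb

Reachable graph of P (5 states):
  u0 = rec X. b.b.d.(0\{d} + b.0) + d.X :: =b=> u1, =d=> u0
  u1 = b.d.(0\{d} + b.0) :: =b=> u2
  u2 = d.(0\{d} + b.0) :: =d=> u3
  u3 = 0\{d} + b.0 :: =b=> u4
  u4 = 0 :: ·
Reachable graph of Q (5 states):
  v0 = rec X. b.b.d.(0\{d} + a.0) + d.X :: =b=> v1, =d=> v0
  v1 = b.d.(0\{d} + a.0) :: =b=> v2
  v2 = d.(0\{d} + a.0) :: =d=> v3
  v3 = 0\{d} + a.0 :: =a=> v4
  v4 = 0 :: ·
Trace ⟨bbdb⟩ through P, begin at {u0}:
  after b @ step 1: {u1}
  after b @ step 2: {u2}
  after d @ step 3: {u3}
  after b @ step 4: {u4}
  P completes σ.
Trace ⟨bbdb⟩ through Q, begin at {v0}:
  after b @ step 1: {v1}
  after b @ step 2: {v2}
  after d @ step 3: {v3}
  after b @ step 4: ∅ (Q stuck)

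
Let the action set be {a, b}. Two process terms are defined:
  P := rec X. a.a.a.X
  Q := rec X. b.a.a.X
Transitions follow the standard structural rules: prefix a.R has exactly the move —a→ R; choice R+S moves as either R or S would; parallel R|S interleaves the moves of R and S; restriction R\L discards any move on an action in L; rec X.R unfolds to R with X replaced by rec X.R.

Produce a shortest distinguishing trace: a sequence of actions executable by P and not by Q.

a

LTS(P): 3 reachable states
  u0 = rec X. a.a.a.X ⊢ =a=> u1
  u1 = a.a.(rec X. a.a.a.X) ⊢ =a=> u2
  u2 = a.(rec X. a.a.a.X) ⊢ =a=> u0
LTS(Q): 3 reachable states
  v0 = rec X. b.a.a.X ⊢ =b=> v1
  v1 = a.a.(rec X. b.a.a.X) ⊢ =a=> v2
  v2 = a.(rec X. b.a.a.X) ⊢ =a=> v0
Executing a from P (initial set {u0}):
  after a @ step 1: {u1}
  — P admits the full trace.
Executing a from Q (initial set {v0}):
  after a @ step 1: ∅  — Q cannot continue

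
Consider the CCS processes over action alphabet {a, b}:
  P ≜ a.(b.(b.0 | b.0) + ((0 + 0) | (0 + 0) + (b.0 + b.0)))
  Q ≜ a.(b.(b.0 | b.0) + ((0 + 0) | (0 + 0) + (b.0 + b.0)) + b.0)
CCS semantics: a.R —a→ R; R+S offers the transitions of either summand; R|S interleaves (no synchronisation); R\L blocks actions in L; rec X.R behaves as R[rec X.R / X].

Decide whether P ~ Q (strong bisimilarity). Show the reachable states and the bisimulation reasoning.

bisimilar

LTS(P): 7 reachable states
  m0 = a.(b.(b.0 | b.0) + ((0 + 0) | (0 + 0) + (b.0 + b.0))) ⊢ -a-> m1
  m1 = b.(b.0 | b.0) + ((0 + 0) | (0 + 0) + (b.0 + b.0)) ⊢ -b-> m2, -b-> m3
  m2 = 0 ⊢ deadlocked
  m3 = b.0 | b.0 ⊢ -b-> m4, -b-> m5
  m4 = 0 | b.0 ⊢ -b-> m6
  m5 = b.0 | 0 ⊢ -b-> m6
  m6 = 0 | 0 ⊢ deadlocked
LTS(Q): 7 reachable states
  n0 = a.(b.(b.0 | b.0) + ((0 + 0) | (0 + 0) + (b.0 + b.0)) + b.0) ⊢ -a-> n1
  n1 = b.(b.0 | b.0) + ((0 + 0) | (0 + 0) + (b.0 + b.0)) + b.0 ⊢ -b-> n2, -b-> n3
  n2 = 0 ⊢ deadlocked
  n3 = b.0 | b.0 ⊢ -b-> n4, -b-> n5
  n4 = 0 | b.0 ⊢ -b-> n6
  n5 = b.0 | 0 ⊢ -b-> n6
  n6 = 0 | 0 ⊢ deadlocked
Partition-refinement fixed point:
  B0 = {m0, n0}
  B1 = {m1, n1}
  B2 = {m3, n3}
  B3 = {m4, m5, n4, n5}
  B4 = {m2, m6, n2, n6}
m0 ∈ B0, n0 ∈ B0 → same block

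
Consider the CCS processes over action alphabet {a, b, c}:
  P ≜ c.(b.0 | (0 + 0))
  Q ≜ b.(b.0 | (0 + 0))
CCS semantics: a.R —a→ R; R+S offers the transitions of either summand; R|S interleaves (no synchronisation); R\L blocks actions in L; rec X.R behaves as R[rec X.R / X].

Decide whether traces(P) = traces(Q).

P's transition system — 3 states:
  u0 = c.(b.0 | (0 + 0)) → -c-> u1
  u1 = b.0 | (0 + 0) → -b-> u2
  u2 = 0 | (0 + 0) → stopped
Q's transition system — 3 states:
  v0 = b.(b.0 | (0 + 0)) → -b-> v1
  v1 = b.0 | (0 + 0) → -b-> v2
  v2 = 0 | (0 + 0) → stopped
Executing c from P (initial set {u0}):
  step 1 (c): {u1}
  ✓ P
Executing c from Q (initial set {v0}):
  step 1 (c): ∅  — Q cannot continue

NO — witness ⟨c⟩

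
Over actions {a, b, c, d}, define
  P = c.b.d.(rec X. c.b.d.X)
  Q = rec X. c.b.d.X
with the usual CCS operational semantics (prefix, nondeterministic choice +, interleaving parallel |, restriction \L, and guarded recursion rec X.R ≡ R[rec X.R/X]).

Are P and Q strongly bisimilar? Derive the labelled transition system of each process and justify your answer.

P ~ Q

LTS(P): 4 reachable states
  m0 = c.b.d.(rec X. c.b.d.X) → =c=> m1
  m1 = b.d.(rec X. c.b.d.X) → =b=> m2
  m2 = d.(rec X. c.b.d.X) → =d=> m3
  m3 = rec X. c.b.d.X → =c=> m1
LTS(Q): 3 reachable states
  n0 = rec X. c.b.d.X → =c=> n1
  n1 = b.d.(rec X. c.b.d.X) → =b=> n2
  n2 = d.(rec X. c.b.d.X) → =d=> n0
Partition-refinement fixed point:
  B0 = {m0, m3, n0}
  B1 = {m1, n1}
  B2 = {m2, n2}
m0 ∈ B0, n0 ∈ B0 → same block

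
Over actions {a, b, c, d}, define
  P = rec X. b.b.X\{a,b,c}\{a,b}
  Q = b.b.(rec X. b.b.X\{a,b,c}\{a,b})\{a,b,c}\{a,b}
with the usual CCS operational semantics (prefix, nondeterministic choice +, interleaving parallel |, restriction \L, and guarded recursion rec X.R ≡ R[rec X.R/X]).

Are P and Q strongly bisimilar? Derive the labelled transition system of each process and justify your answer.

bisimilar

P's transition system — 3 states:
  m0 = rec X. b.b.X\{a,b,c}\{a,b} → =b=> m1
  m1 = b.(rec X. b.b.X\{a,b,c}\{a,b})\{a,b,c}\{a,b} → =b=> m2
  m2 = (rec X. b.b.X\{a,b,c}\{a,b})\{a,b,c}\{a,b} → ·
Q's transition system — 3 states:
  n0 = b.b.(rec X. b.b.X\{a,b,c}\{a,b})\{a,b,c}\{a,b} → =b=> n1
  n1 = b.(rec X. b.b.X\{a,b,c}\{a,b})\{a,b,c}\{a,b} → =b=> n2
  n2 = (rec X. b.b.X\{a,b,c}\{a,b})\{a,b,c}\{a,b} → ·
Bisimilarity quotient blocks:
  B0 = {m0, n0}
  B1 = {m1, n1}
  B2 = {m2, n2}
m0 ∈ B0, n0 ∈ B0 → same block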